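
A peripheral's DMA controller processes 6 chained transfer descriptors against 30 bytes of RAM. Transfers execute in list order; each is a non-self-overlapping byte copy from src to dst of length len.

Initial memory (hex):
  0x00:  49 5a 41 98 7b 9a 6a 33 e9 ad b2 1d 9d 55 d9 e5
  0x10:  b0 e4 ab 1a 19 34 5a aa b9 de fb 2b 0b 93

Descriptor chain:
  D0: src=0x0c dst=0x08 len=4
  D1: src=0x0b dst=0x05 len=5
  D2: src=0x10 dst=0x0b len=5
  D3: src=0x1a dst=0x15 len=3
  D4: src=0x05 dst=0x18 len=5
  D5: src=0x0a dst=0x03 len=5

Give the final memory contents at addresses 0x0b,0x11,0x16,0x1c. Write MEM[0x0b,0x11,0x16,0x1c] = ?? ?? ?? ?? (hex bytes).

  after D0: wrote 4B at 0x08 = 9d55d9e5
  after D1: wrote 5B at 0x05 = e59d55d9e5
  after D2: wrote 5B at 0x0b = b0e4ab1a19
  after D3: wrote 3B at 0x15 = fb2b0b
  after D4: wrote 5B at 0x18 = e59d55d9e5
  after D5: wrote 5B at 0x03 = d9b0e4ab1a
query mem[0x0b]=0xb0, mem[0x11]=0xe4, mem[0x16]=0x2b, mem[0x1c]=0xe5

MEM[0x0b,0x11,0x16,0x1c] = b0 e4 2b e5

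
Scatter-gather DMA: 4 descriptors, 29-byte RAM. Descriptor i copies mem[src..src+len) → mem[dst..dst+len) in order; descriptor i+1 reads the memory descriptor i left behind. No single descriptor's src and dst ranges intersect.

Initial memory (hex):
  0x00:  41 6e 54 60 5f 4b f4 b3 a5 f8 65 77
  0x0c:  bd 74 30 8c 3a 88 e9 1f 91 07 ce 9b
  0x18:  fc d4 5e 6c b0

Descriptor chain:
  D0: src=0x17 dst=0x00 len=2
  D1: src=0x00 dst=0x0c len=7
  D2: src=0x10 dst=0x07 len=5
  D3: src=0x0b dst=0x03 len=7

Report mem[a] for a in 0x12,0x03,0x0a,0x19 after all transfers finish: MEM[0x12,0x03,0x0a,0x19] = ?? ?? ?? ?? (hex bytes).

[0] 0x17->0x00 len=2 : 9b fc
[1] 0x00->0x0c len=7 : 9b fc 54 60 5f 4b f4
[2] 0x10->0x07 len=5 : 5f 4b f4 1f 91
[3] 0x0b->0x03 len=7 : 91 9b fc 54 60 5f 4b
query mem[0x12]=0xf4, mem[0x03]=0x91, mem[0x0a]=0x1f, mem[0x19]=0xd4

MEM[0x12,0x03,0x0a,0x19] = f4 91 1f d4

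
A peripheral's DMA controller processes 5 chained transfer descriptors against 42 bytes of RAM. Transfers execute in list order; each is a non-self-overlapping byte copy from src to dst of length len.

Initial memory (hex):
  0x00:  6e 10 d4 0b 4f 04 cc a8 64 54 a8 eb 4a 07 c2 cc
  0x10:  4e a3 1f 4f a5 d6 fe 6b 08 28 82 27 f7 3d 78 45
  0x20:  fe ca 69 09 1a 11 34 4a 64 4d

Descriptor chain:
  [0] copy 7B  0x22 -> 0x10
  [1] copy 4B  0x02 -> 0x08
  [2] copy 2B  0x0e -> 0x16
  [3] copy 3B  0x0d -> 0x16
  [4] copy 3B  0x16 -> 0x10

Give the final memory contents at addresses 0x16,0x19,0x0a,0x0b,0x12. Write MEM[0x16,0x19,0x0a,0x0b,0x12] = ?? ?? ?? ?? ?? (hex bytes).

#0 dst[0x10+7] := {0x69,0x09,0x1a,0x11,0x34,0x4a,0x64}
#1 dst[0x08+4] := {0xd4,0x0b,0x4f,0x04}
#2 dst[0x16+2] := {0xc2,0xcc}
#3 dst[0x16+3] := {0x07,0xc2,0xcc}
#4 dst[0x10+3] := {0x07,0xc2,0xcc}
query mem[0x16]=0x07, mem[0x19]=0x28, mem[0x0a]=0x4f, mem[0x0b]=0x04, mem[0x12]=0xcc

MEM[0x16,0x19,0x0a,0x0b,0x12] = 07 28 4f 04 cc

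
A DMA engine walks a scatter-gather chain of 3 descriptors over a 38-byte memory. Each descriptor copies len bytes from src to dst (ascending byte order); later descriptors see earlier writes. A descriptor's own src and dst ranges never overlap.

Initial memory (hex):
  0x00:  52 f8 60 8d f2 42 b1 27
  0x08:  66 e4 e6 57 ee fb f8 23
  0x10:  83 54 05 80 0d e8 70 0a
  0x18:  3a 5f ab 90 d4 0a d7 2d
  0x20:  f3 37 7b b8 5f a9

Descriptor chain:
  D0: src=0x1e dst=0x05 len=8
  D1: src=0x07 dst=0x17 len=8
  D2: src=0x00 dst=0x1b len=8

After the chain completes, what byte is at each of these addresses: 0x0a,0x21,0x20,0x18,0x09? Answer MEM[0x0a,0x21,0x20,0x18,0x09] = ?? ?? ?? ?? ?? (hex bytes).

MEM[0x0a,0x21,0x20,0x18,0x09] = b8 2d d7 37 7b

  after D0: wrote 8B at 0x05 = d72df3377bb85fa9
  after D1: wrote 8B at 0x17 = f3377bb85fa9fbf8
  after D2: wrote 8B at 0x1b = 52f8608df2d72df3
query mem[0x0a]=0xb8, mem[0x21]=0x2d, mem[0x20]=0xd7, mem[0x18]=0x37, mem[0x09]=0x7b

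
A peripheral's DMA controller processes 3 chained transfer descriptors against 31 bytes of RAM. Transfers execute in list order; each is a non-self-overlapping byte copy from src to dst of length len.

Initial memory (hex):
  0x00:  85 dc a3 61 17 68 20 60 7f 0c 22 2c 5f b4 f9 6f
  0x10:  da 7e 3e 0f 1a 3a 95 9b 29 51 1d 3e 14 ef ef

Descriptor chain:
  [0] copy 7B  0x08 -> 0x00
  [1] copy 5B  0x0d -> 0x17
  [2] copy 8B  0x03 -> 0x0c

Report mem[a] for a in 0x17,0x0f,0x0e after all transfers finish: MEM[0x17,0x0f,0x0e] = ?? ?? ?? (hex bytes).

#0 dst[0x00+7] := {0x7f,0x0c,0x22,0x2c,0x5f,0xb4,0xf9}
#1 dst[0x17+5] := {0xb4,0xf9,0x6f,0xda,0x7e}
#2 dst[0x0c+8] := {0x2c,0x5f,0xb4,0xf9,0x60,0x7f,0x0c,0x22}
query mem[0x17]=0xb4, mem[0x0f]=0xf9, mem[0x0e]=0xb4

MEM[0x17,0x0f,0x0e] = b4 f9 b4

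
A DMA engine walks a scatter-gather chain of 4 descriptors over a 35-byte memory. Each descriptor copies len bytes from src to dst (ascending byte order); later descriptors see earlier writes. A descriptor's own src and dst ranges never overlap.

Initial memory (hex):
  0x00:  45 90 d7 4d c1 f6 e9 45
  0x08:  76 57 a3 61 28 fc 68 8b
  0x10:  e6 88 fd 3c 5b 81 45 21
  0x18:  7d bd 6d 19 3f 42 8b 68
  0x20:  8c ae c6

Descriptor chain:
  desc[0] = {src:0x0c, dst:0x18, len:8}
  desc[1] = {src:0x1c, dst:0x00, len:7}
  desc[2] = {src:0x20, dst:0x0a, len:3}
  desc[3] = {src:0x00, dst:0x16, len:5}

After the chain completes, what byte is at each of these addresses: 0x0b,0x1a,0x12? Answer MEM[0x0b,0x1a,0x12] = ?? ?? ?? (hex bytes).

MEM[0x0b,0x1a,0x12] = ae 8c fd

D0: mem[0x18..0x1f] <- [28 fc 68 8b e6 88 fd 3c]
D1: mem[0x00..0x06] <- [e6 88 fd 3c 8c ae c6]
D2: mem[0x0a..0x0c] <- [8c ae c6]
D3: mem[0x16..0x1a] <- [e6 88 fd 3c 8c]
query mem[0x0b]=0xae, mem[0x1a]=0x8c, mem[0x12]=0xfd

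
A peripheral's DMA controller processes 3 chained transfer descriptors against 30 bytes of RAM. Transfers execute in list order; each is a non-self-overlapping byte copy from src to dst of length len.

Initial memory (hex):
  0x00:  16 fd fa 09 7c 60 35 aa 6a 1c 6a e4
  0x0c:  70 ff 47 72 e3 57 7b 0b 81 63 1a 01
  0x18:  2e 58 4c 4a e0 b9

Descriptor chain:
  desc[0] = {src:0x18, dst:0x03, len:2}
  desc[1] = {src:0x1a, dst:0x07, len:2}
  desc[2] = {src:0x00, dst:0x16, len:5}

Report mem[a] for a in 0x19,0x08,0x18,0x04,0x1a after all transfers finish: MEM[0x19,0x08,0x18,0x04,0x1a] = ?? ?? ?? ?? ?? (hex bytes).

D0: mem[0x03..0x04] <- [2e 58]
D1: mem[0x07..0x08] <- [4c 4a]
D2: mem[0x16..0x1a] <- [16 fd fa 2e 58]
query mem[0x19]=0x2e, mem[0x08]=0x4a, mem[0x18]=0xfa, mem[0x04]=0x58, mem[0x1a]=0x58

MEM[0x19,0x08,0x18,0x04,0x1a] = 2e 4a fa 58 58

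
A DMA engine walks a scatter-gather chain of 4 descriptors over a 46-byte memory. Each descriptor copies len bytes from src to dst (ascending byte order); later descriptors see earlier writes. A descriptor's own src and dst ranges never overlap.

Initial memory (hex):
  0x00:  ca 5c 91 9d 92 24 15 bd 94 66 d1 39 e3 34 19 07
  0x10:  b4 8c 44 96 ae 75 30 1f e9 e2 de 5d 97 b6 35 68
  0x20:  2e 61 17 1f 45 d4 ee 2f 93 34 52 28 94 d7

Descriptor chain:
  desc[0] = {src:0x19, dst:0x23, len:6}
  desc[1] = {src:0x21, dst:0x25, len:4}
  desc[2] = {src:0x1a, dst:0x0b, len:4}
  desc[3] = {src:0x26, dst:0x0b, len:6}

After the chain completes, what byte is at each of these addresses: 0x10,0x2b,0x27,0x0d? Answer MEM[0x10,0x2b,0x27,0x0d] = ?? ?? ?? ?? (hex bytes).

MEM[0x10,0x2b,0x27,0x0d] = 28 28 e2 de

#0 dst[0x23+6] := {0xe2,0xde,0x5d,0x97,0xb6,0x35}
#1 dst[0x25+4] := {0x61,0x17,0xe2,0xde}
#2 dst[0x0b+4] := {0xde,0x5d,0x97,0xb6}
#3 dst[0x0b+6] := {0x17,0xe2,0xde,0x34,0x52,0x28}
query mem[0x10]=0x28, mem[0x2b]=0x28, mem[0x27]=0xe2, mem[0x0d]=0xde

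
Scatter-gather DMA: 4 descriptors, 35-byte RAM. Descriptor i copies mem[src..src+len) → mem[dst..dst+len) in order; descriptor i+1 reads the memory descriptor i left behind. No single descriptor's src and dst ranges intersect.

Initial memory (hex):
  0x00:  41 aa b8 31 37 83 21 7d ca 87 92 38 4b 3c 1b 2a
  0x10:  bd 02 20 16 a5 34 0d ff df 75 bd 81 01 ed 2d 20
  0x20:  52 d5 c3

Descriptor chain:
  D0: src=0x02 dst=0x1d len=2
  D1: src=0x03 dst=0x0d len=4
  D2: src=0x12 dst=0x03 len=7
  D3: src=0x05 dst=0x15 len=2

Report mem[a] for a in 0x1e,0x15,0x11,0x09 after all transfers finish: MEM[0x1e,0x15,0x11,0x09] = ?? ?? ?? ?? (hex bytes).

MEM[0x1e,0x15,0x11,0x09] = 31 a5 02 df

[0] 0x02->0x1d len=2 : b8 31
[1] 0x03->0x0d len=4 : 31 37 83 21
[2] 0x12->0x03 len=7 : 20 16 a5 34 0d ff df
[3] 0x05->0x15 len=2 : a5 34
query mem[0x1e]=0x31, mem[0x15]=0xa5, mem[0x11]=0x02, mem[0x09]=0xdf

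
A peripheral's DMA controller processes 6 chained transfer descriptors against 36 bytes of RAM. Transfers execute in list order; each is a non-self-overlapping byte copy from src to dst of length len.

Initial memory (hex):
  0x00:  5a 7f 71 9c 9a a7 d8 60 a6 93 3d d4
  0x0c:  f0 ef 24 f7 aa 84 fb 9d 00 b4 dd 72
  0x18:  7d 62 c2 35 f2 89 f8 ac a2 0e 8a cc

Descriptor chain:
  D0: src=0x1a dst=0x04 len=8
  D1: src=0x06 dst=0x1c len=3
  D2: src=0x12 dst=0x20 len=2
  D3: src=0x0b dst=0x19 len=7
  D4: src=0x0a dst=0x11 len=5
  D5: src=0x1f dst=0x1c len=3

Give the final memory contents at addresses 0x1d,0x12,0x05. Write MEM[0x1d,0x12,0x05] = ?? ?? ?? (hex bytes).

MEM[0x1d,0x12,0x05] = fb 0e 35

#0 dst[0x04+8] := {0xc2,0x35,0xf2,0x89,0xf8,0xac,0xa2,0x0e}
#1 dst[0x1c+3] := {0xf2,0x89,0xf8}
#2 dst[0x20+2] := {0xfb,0x9d}
#3 dst[0x19+7] := {0x0e,0xf0,0xef,0x24,0xf7,0xaa,0x84}
#4 dst[0x11+5] := {0xa2,0x0e,0xf0,0xef,0x24}
#5 dst[0x1c+3] := {0x84,0xfb,0x9d}
query mem[0x1d]=0xfb, mem[0x12]=0x0e, mem[0x05]=0x35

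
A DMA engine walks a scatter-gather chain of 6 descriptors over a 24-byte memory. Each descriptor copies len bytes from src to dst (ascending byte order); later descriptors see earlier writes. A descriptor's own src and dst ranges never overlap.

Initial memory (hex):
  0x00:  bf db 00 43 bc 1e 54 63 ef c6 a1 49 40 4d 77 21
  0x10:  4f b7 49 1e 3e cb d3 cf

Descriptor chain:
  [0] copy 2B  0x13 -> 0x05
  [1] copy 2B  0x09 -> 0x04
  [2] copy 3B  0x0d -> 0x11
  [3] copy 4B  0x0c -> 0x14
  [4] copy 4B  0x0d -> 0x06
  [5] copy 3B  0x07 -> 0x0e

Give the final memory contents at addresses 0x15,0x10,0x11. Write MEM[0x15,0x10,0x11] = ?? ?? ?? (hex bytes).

MEM[0x15,0x10,0x11] = 4d 4f 4d

#0 dst[0x05+2] := {0x1e,0x3e}
#1 dst[0x04+2] := {0xc6,0xa1}
#2 dst[0x11+3] := {0x4d,0x77,0x21}
#3 dst[0x14+4] := {0x40,0x4d,0x77,0x21}
#4 dst[0x06+4] := {0x4d,0x77,0x21,0x4f}
#5 dst[0x0e+3] := {0x77,0x21,0x4f}
query mem[0x15]=0x4d, mem[0x10]=0x4f, mem[0x11]=0x4d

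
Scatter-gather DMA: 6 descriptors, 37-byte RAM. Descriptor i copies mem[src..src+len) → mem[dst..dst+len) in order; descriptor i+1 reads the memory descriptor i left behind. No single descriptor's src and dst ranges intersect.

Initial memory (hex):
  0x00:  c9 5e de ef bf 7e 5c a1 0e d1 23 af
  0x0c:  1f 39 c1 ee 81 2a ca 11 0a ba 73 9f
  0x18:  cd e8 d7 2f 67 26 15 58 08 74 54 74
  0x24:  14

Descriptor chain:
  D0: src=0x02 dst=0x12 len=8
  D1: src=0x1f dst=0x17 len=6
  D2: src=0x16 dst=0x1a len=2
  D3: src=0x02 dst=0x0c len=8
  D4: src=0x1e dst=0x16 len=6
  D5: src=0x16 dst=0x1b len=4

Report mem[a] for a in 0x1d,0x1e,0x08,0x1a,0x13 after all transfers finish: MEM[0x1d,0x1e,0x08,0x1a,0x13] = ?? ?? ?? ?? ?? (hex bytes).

MEM[0x1d,0x1e,0x08,0x1a,0x13] = 08 74 0e 54 d1

  after D0: wrote 8B at 0x12 = deefbf7e5ca10ed1
  after D1: wrote 6B at 0x17 = 580874547414
  after D2: wrote 2B at 0x1a = 5c58
  after D3: wrote 8B at 0x0c = deefbf7e5ca10ed1
  after D4: wrote 6B at 0x16 = 155808745474
  after D5: wrote 4B at 0x1b = 15580874
query mem[0x1d]=0x08, mem[0x1e]=0x74, mem[0x08]=0x0e, mem[0x1a]=0x54, mem[0x13]=0xd1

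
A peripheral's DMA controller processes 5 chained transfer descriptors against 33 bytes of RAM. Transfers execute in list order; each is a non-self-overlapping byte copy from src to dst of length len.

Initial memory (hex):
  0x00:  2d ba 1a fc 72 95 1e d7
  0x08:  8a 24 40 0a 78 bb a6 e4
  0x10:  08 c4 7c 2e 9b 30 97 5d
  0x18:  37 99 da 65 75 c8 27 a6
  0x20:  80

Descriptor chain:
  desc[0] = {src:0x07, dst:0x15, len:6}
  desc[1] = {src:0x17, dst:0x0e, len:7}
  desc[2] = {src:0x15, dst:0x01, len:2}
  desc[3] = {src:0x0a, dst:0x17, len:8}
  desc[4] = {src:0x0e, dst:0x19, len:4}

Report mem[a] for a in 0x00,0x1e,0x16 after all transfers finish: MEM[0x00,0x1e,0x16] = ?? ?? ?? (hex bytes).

#0 dst[0x15+6] := {0xd7,0x8a,0x24,0x40,0x0a,0x78}
#1 dst[0x0e+7] := {0x24,0x40,0x0a,0x78,0x65,0x75,0xc8}
#2 dst[0x01+2] := {0xd7,0x8a}
#3 dst[0x17+8] := {0x40,0x0a,0x78,0xbb,0x24,0x40,0x0a,0x78}
#4 dst[0x19+4] := {0x24,0x40,0x0a,0x78}
query mem[0x00]=0x2d, mem[0x1e]=0x78, mem[0x16]=0x8a

MEM[0x00,0x1e,0x16] = 2d 78 8a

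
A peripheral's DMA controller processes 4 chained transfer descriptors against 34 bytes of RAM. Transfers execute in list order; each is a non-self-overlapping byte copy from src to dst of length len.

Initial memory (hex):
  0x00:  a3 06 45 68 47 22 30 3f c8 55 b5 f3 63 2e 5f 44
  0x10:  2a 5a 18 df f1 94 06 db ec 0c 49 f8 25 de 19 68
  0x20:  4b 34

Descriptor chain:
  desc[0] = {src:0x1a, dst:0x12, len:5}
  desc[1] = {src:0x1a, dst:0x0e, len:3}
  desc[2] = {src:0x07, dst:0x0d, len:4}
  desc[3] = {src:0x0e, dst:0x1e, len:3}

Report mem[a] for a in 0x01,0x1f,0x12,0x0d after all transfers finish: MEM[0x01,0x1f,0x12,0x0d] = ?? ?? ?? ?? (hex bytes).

  after D0: wrote 5B at 0x12 = 49f825de19
  after D1: wrote 3B at 0x0e = 49f825
  after D2: wrote 4B at 0x0d = 3fc855b5
  after D3: wrote 3B at 0x1e = c855b5
query mem[0x01]=0x06, mem[0x1f]=0x55, mem[0x12]=0x49, mem[0x0d]=0x3f

MEM[0x01,0x1f,0x12,0x0d] = 06 55 49 3f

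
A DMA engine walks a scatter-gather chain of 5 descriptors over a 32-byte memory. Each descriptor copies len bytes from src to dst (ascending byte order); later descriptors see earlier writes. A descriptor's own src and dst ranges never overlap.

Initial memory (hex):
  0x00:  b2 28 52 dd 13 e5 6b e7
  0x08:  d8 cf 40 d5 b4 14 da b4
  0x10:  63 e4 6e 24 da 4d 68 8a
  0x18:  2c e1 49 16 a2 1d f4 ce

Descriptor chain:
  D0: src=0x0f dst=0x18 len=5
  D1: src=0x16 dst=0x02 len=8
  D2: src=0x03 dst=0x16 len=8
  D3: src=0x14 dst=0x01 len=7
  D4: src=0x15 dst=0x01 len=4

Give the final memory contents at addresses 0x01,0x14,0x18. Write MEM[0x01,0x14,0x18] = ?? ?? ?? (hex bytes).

MEM[0x01,0x14,0x18] = 4d da 63

[0] 0x0f->0x18 len=5 : b4 63 e4 6e 24
[1] 0x16->0x02 len=8 : 68 8a b4 63 e4 6e 24 1d
[2] 0x03->0x16 len=8 : 8a b4 63 e4 6e 24 1d 40
[3] 0x14->0x01 len=7 : da 4d 8a b4 63 e4 6e
[4] 0x15->0x01 len=4 : 4d 8a b4 63
query mem[0x01]=0x4d, mem[0x14]=0xda, mem[0x18]=0x63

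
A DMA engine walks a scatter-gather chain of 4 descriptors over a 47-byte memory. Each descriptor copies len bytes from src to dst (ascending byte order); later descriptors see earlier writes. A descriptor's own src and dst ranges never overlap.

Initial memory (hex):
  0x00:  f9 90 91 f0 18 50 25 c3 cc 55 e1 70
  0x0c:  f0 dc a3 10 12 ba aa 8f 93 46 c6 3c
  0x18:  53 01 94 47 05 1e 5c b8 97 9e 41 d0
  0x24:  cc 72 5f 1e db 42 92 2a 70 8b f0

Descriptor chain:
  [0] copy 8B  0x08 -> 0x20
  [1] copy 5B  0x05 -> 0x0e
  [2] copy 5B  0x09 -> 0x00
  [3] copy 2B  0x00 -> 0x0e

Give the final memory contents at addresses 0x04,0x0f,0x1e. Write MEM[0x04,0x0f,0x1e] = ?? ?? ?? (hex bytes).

  after D0: wrote 8B at 0x20 = cc55e170f0dca310
  after D1: wrote 5B at 0x0e = 5025c3cc55
  after D2: wrote 5B at 0x00 = 55e170f0dc
  after D3: wrote 2B at 0x0e = 55e1
query mem[0x04]=0xdc, mem[0x0f]=0xe1, mem[0x1e]=0x5c

MEM[0x04,0x0f,0x1e] = dc e1 5c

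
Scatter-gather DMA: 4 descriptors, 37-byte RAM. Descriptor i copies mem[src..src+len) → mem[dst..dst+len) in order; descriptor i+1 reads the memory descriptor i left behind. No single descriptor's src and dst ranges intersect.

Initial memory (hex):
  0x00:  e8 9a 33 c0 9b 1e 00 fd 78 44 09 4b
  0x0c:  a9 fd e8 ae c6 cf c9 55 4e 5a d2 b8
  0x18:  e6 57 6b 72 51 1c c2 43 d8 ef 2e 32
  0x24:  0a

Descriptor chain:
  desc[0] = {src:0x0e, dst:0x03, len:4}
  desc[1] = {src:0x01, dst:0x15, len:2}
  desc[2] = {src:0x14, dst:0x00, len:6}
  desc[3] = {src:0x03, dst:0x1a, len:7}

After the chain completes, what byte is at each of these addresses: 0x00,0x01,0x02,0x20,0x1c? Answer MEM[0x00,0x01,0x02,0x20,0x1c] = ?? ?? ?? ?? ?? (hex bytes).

D0: mem[0x03..0x06] <- [e8 ae c6 cf]
D1: mem[0x15..0x16] <- [9a 33]
D2: mem[0x00..0x05] <- [4e 9a 33 b8 e6 57]
D3: mem[0x1a..0x20] <- [b8 e6 57 cf fd 78 44]
query mem[0x00]=0x4e, mem[0x01]=0x9a, mem[0x02]=0x33, mem[0x20]=0x44, mem[0x1c]=0x57

MEM[0x00,0x01,0x02,0x20,0x1c] = 4e 9a 33 44 57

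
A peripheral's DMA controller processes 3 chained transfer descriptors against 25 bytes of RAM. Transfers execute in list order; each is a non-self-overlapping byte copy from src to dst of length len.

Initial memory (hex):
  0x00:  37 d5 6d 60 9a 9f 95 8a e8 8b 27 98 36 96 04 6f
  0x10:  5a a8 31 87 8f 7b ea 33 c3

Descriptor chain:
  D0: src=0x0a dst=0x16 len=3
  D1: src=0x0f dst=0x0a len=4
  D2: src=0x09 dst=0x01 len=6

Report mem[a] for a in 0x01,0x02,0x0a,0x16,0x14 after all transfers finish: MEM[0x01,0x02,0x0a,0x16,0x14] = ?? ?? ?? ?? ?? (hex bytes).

D0: mem[0x16..0x18] <- [27 98 36]
D1: mem[0x0a..0x0d] <- [6f 5a a8 31]
D2: mem[0x01..0x06] <- [8b 6f 5a a8 31 04]
query mem[0x01]=0x8b, mem[0x02]=0x6f, mem[0x0a]=0x6f, mem[0x16]=0x27, mem[0x14]=0x8f

MEM[0x01,0x02,0x0a,0x16,0x14] = 8b 6f 6f 27 8f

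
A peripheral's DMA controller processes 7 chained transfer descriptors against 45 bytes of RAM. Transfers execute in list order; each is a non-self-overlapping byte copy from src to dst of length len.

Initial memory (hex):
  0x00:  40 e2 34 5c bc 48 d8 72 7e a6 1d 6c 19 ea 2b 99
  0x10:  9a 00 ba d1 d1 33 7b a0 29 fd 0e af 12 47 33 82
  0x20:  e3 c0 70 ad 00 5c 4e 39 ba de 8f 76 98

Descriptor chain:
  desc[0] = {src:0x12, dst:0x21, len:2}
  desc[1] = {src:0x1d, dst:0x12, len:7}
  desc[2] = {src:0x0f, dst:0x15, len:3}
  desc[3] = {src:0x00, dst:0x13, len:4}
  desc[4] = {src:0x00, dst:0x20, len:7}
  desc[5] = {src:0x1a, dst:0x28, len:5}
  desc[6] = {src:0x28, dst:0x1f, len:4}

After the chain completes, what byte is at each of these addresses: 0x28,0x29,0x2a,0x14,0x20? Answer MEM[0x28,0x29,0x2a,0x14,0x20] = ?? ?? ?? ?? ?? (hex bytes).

MEM[0x28,0x29,0x2a,0x14,0x20] = 0e af 12 e2 af

  after D0: wrote 2B at 0x21 = bad1
  after D1: wrote 7B at 0x12 = 473382e3bad1ad
  after D2: wrote 3B at 0x15 = 999a00
  after D3: wrote 4B at 0x13 = 40e2345c
  after D4: wrote 7B at 0x20 = 40e2345cbc48d8
  after D5: wrote 5B at 0x28 = 0eaf124733
  after D6: wrote 4B at 0x1f = 0eaf1247
query mem[0x28]=0x0e, mem[0x29]=0xaf, mem[0x2a]=0x12, mem[0x14]=0xe2, mem[0x20]=0xaf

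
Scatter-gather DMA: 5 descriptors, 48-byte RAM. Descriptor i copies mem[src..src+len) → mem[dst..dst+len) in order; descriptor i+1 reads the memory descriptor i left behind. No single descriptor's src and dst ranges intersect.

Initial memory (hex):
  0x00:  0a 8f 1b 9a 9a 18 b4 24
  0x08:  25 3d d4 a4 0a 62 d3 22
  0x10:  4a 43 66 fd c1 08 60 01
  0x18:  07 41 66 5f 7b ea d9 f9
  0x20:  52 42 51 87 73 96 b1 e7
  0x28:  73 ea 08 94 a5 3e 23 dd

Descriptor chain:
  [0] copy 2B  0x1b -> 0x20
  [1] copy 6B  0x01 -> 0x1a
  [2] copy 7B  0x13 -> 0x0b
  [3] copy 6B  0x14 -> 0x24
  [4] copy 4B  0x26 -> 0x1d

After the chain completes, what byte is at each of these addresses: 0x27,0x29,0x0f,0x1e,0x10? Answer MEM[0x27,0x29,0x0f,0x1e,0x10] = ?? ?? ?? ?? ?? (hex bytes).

MEM[0x27,0x29,0x0f,0x1e,0x10] = 01 41 01 01 07

D0: mem[0x20..0x21] <- [5f 7b]
D1: mem[0x1a..0x1f] <- [8f 1b 9a 9a 18 b4]
D2: mem[0x0b..0x11] <- [fd c1 08 60 01 07 41]
D3: mem[0x24..0x29] <- [c1 08 60 01 07 41]
D4: mem[0x1d..0x20] <- [60 01 07 41]
query mem[0x27]=0x01, mem[0x29]=0x41, mem[0x0f]=0x01, mem[0x1e]=0x01, mem[0x10]=0x07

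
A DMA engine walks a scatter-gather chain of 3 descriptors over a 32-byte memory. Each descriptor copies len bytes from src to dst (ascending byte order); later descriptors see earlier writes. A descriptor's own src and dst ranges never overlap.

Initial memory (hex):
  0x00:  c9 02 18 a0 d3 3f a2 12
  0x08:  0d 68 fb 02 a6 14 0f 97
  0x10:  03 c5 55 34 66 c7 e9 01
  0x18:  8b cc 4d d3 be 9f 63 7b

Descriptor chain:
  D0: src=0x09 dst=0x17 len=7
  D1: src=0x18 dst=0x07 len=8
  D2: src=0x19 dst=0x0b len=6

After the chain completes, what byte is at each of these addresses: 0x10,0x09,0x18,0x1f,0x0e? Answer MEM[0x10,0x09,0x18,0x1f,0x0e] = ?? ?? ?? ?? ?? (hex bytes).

MEM[0x10,0x09,0x18,0x1f,0x0e] = 63 a6 fb 7b 0f

[0] 0x09->0x17 len=7 : 68 fb 02 a6 14 0f 97
[1] 0x18->0x07 len=8 : fb 02 a6 14 0f 97 63 7b
[2] 0x19->0x0b len=6 : 02 a6 14 0f 97 63
query mem[0x10]=0x63, mem[0x09]=0xa6, mem[0x18]=0xfb, mem[0x1f]=0x7b, mem[0x0e]=0x0f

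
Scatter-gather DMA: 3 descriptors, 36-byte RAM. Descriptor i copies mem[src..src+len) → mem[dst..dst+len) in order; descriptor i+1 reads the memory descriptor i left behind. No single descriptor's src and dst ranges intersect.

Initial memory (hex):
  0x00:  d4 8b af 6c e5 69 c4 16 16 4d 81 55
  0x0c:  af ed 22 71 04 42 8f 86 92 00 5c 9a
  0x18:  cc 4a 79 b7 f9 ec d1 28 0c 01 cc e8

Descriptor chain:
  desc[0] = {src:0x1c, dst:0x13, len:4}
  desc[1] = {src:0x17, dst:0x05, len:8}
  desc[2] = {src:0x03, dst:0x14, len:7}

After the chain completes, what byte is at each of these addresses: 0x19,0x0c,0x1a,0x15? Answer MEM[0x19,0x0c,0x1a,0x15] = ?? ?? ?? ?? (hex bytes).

#0 dst[0x13+4] := {0xf9,0xec,0xd1,0x28}
#1 dst[0x05+8] := {0x9a,0xcc,0x4a,0x79,0xb7,0xf9,0xec,0xd1}
#2 dst[0x14+7] := {0x6c,0xe5,0x9a,0xcc,0x4a,0x79,0xb7}
query mem[0x19]=0x79, mem[0x0c]=0xd1, mem[0x1a]=0xb7, mem[0x15]=0xe5

MEM[0x19,0x0c,0x1a,0x15] = 79 d1 b7 e5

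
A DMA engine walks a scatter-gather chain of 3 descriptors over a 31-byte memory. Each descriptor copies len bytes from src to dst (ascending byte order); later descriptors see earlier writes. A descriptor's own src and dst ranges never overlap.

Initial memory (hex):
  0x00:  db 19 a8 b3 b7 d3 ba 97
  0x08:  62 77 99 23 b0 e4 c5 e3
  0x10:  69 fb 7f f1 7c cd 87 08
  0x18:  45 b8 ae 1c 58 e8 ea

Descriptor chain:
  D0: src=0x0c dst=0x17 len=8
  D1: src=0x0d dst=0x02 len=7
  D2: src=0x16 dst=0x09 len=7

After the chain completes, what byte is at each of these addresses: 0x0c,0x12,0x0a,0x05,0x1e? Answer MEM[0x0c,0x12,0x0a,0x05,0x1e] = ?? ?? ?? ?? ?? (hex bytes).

MEM[0x0c,0x12,0x0a,0x05,0x1e] = c5 7f b0 69 f1

  after D0: wrote 8B at 0x17 = b0e4c5e369fb7ff1
  after D1: wrote 7B at 0x02 = e4c5e369fb7ff1
  after D2: wrote 7B at 0x09 = 87b0e4c5e369fb
query mem[0x0c]=0xc5, mem[0x12]=0x7f, mem[0x0a]=0xb0, mem[0x05]=0x69, mem[0x1e]=0xf1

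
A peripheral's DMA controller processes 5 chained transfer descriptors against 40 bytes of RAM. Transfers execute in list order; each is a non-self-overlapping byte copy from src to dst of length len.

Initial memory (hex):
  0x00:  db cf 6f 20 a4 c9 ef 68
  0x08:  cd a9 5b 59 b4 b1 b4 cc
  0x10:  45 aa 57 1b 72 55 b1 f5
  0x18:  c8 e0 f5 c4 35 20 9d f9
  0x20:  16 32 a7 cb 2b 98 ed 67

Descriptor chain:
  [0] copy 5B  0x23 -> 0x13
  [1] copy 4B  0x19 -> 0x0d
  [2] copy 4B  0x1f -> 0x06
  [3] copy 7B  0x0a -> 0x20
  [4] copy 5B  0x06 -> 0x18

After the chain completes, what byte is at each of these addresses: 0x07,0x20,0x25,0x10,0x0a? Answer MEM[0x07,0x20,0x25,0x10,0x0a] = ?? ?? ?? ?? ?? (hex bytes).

MEM[0x07,0x20,0x25,0x10,0x0a] = 16 5b c4 35 5b

  after D0: wrote 5B at 0x13 = cb2b98ed67
  after D1: wrote 4B at 0x0d = e0f5c435
  after D2: wrote 4B at 0x06 = f91632a7
  after D3: wrote 7B at 0x20 = 5b59b4e0f5c435
  after D4: wrote 5B at 0x18 = f91632a75b
query mem[0x07]=0x16, mem[0x20]=0x5b, mem[0x25]=0xc4, mem[0x10]=0x35, mem[0x0a]=0x5b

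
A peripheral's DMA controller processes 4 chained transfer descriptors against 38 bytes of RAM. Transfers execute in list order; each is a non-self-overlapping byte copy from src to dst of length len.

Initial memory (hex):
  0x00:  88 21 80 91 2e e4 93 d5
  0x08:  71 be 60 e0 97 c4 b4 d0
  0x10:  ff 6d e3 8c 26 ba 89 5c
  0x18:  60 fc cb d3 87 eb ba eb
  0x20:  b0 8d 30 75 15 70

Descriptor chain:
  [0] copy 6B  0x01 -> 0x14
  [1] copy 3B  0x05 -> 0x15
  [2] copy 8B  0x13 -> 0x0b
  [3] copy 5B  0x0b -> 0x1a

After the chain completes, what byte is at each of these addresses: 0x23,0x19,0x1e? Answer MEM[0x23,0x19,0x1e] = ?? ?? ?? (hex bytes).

MEM[0x23,0x19,0x1e] = 75 93 d5

D0: mem[0x14..0x19] <- [21 80 91 2e e4 93]
D1: mem[0x15..0x17] <- [e4 93 d5]
D2: mem[0x0b..0x12] <- [8c 21 e4 93 d5 e4 93 cb]
D3: mem[0x1a..0x1e] <- [8c 21 e4 93 d5]
query mem[0x23]=0x75, mem[0x19]=0x93, mem[0x1e]=0xd5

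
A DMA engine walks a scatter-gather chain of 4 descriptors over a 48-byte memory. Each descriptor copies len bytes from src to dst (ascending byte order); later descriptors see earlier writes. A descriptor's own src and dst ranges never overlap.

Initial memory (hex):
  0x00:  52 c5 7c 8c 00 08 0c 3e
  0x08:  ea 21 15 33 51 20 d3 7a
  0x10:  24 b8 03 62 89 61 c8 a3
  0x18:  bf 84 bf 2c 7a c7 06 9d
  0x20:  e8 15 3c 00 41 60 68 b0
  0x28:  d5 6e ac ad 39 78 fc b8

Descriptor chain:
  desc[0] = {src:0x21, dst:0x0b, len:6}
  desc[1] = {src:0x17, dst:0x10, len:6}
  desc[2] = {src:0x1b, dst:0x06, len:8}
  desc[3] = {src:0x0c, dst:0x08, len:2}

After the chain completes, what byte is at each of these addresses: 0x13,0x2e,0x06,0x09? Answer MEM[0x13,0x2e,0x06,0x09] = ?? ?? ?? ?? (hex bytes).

MEM[0x13,0x2e,0x06,0x09] = bf fc 2c 3c

[0] 0x21->0x0b len=6 : 15 3c 00 41 60 68
[1] 0x17->0x10 len=6 : a3 bf 84 bf 2c 7a
[2] 0x1b->0x06 len=8 : 2c 7a c7 06 9d e8 15 3c
[3] 0x0c->0x08 len=2 : 15 3c
query mem[0x13]=0xbf, mem[0x2e]=0xfc, mem[0x06]=0x2c, mem[0x09]=0x3c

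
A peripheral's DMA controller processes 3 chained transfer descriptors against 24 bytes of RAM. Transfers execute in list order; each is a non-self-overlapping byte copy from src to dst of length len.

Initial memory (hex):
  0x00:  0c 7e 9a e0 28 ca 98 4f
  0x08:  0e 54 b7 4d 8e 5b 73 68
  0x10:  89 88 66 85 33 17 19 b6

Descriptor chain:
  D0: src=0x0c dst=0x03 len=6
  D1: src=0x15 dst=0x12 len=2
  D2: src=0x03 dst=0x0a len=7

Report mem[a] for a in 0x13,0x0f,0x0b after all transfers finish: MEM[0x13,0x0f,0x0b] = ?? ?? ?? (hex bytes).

[0] 0x0c->0x03 len=6 : 8e 5b 73 68 89 88
[1] 0x15->0x12 len=2 : 17 19
[2] 0x03->0x0a len=7 : 8e 5b 73 68 89 88 54
query mem[0x13]=0x19, mem[0x0f]=0x88, mem[0x0b]=0x5b

MEM[0x13,0x0f,0x0b] = 19 88 5b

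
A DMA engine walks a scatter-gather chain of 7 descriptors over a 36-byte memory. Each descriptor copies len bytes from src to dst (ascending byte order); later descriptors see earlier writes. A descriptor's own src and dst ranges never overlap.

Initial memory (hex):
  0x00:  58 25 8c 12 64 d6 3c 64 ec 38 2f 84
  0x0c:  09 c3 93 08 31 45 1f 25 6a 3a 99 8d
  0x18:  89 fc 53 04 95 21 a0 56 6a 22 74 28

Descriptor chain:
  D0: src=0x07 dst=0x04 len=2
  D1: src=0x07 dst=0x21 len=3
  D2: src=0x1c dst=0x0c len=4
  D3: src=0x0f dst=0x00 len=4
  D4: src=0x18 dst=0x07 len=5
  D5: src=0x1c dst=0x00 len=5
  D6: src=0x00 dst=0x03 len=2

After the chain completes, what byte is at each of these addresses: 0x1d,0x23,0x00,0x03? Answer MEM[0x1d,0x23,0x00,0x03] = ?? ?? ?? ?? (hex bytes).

D0: mem[0x04..0x05] <- [64 ec]
D1: mem[0x21..0x23] <- [64 ec 38]
D2: mem[0x0c..0x0f] <- [95 21 a0 56]
D3: mem[0x00..0x03] <- [56 31 45 1f]
D4: mem[0x07..0x0b] <- [89 fc 53 04 95]
D5: mem[0x00..0x04] <- [95 21 a0 56 6a]
D6: mem[0x03..0x04] <- [95 21]
query mem[0x1d]=0x21, mem[0x23]=0x38, mem[0x00]=0x95, mem[0x03]=0x95

MEM[0x1d,0x23,0x00,0x03] = 21 38 95 95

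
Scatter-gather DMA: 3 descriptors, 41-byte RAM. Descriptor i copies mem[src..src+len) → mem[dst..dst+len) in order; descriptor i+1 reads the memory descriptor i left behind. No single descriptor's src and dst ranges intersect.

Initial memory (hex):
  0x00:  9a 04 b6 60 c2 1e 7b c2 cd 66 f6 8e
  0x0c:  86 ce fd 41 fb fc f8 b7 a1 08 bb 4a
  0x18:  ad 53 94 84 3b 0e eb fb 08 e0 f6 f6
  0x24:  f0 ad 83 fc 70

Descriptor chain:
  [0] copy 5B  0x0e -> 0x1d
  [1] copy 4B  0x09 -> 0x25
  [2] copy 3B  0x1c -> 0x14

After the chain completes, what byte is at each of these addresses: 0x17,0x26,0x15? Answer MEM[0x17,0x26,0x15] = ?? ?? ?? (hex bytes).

MEM[0x17,0x26,0x15] = 4a f6 fd

[0] 0x0e->0x1d len=5 : fd 41 fb fc f8
[1] 0x09->0x25 len=4 : 66 f6 8e 86
[2] 0x1c->0x14 len=3 : 3b fd 41
query mem[0x17]=0x4a, mem[0x26]=0xf6, mem[0x15]=0xfd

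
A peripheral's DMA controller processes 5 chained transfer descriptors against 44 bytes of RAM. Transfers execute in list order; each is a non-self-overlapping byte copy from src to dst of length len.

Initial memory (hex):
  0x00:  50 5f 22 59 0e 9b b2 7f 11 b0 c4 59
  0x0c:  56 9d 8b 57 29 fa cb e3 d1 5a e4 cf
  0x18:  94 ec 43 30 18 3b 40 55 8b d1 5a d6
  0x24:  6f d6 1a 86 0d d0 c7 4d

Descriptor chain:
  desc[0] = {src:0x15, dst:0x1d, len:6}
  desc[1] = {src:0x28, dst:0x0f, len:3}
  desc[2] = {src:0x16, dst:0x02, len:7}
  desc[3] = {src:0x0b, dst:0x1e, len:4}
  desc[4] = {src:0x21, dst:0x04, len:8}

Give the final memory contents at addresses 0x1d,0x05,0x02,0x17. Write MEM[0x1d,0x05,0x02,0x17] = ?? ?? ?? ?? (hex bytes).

MEM[0x1d,0x05,0x02,0x17] = 5a 43 e4 cf

D0: mem[0x1d..0x22] <- [5a e4 cf 94 ec 43]
D1: mem[0x0f..0x11] <- [0d d0 c7]
D2: mem[0x02..0x08] <- [e4 cf 94 ec 43 30 18]
D3: mem[0x1e..0x21] <- [59 56 9d 8b]
D4: mem[0x04..0x0b] <- [8b 43 d6 6f d6 1a 86 0d]
query mem[0x1d]=0x5a, mem[0x05]=0x43, mem[0x02]=0xe4, mem[0x17]=0xcf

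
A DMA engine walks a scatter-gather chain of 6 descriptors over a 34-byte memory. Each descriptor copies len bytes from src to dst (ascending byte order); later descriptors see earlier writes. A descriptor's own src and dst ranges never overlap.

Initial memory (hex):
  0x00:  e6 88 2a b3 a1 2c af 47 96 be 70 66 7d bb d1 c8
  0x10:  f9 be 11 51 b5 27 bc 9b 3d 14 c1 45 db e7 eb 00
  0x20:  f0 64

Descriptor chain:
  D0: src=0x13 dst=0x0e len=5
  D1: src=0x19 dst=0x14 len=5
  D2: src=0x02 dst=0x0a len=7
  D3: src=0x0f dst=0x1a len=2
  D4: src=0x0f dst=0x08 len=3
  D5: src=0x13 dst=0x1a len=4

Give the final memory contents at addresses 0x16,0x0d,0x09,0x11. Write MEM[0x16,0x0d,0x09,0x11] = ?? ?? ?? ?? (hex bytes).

MEM[0x16,0x0d,0x09,0x11] = 45 2c 96 bc

#0 dst[0x0e+5] := {0x51,0xb5,0x27,0xbc,0x9b}
#1 dst[0x14+5] := {0x14,0xc1,0x45,0xdb,0xe7}
#2 dst[0x0a+7] := {0x2a,0xb3,0xa1,0x2c,0xaf,0x47,0x96}
#3 dst[0x1a+2] := {0x47,0x96}
#4 dst[0x08+3] := {0x47,0x96,0xbc}
#5 dst[0x1a+4] := {0x51,0x14,0xc1,0x45}
query mem[0x16]=0x45, mem[0x0d]=0x2c, mem[0x09]=0x96, mem[0x11]=0xbc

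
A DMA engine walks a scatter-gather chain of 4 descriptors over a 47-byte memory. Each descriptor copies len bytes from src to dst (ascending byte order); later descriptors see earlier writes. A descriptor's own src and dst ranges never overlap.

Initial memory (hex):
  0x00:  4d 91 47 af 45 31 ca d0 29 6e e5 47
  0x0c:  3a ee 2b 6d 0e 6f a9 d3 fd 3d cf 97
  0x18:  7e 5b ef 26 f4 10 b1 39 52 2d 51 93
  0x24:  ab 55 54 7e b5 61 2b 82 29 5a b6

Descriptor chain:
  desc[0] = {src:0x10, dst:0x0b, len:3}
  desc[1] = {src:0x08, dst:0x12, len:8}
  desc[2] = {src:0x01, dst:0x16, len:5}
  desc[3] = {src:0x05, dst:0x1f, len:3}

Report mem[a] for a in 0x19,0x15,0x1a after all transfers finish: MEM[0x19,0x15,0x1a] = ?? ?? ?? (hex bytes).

#0 dst[0x0b+3] := {0x0e,0x6f,0xa9}
#1 dst[0x12+8] := {0x29,0x6e,0xe5,0x0e,0x6f,0xa9,0x2b,0x6d}
#2 dst[0x16+5] := {0x91,0x47,0xaf,0x45,0x31}
#3 dst[0x1f+3] := {0x31,0xca,0xd0}
query mem[0x19]=0x45, mem[0x15]=0x0e, mem[0x1a]=0x31

MEM[0x19,0x15,0x1a] = 45 0e 31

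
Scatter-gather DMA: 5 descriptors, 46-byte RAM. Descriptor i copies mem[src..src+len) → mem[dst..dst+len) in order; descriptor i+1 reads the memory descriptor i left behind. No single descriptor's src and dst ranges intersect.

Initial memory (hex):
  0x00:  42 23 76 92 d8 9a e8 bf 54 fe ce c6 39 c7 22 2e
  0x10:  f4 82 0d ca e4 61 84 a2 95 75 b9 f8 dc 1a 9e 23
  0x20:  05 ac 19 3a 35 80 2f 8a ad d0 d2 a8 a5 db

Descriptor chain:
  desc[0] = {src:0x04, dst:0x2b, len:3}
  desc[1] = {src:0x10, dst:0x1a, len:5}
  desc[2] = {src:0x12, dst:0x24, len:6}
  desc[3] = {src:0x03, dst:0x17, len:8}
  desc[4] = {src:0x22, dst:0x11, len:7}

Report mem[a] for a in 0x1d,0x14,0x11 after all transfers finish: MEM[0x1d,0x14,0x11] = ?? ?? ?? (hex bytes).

MEM[0x1d,0x14,0x11] = fe ca 19

#0 dst[0x2b+3] := {0xd8,0x9a,0xe8}
#1 dst[0x1a+5] := {0xf4,0x82,0x0d,0xca,0xe4}
#2 dst[0x24+6] := {0x0d,0xca,0xe4,0x61,0x84,0xa2}
#3 dst[0x17+8] := {0x92,0xd8,0x9a,0xe8,0xbf,0x54,0xfe,0xce}
#4 dst[0x11+7] := {0x19,0x3a,0x0d,0xca,0xe4,0x61,0x84}
query mem[0x1d]=0xfe, mem[0x14]=0xca, mem[0x11]=0x19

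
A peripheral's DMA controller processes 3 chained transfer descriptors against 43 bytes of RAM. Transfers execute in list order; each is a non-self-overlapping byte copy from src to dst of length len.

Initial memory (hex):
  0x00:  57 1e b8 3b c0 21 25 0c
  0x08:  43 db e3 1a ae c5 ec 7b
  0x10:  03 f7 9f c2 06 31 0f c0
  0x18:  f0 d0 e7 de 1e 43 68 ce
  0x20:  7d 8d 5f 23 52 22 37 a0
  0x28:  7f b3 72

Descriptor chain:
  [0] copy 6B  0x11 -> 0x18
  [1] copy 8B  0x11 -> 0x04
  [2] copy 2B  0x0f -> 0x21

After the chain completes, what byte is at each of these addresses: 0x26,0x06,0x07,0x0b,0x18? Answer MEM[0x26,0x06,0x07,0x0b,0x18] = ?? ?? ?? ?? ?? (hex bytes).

#0 dst[0x18+6] := {0xf7,0x9f,0xc2,0x06,0x31,0x0f}
#1 dst[0x04+8] := {0xf7,0x9f,0xc2,0x06,0x31,0x0f,0xc0,0xf7}
#2 dst[0x21+2] := {0x7b,0x03}
query mem[0x26]=0x37, mem[0x06]=0xc2, mem[0x07]=0x06, mem[0x0b]=0xf7, mem[0x18]=0xf7

MEM[0x26,0x06,0x07,0x0b,0x18] = 37 c2 06 f7 f7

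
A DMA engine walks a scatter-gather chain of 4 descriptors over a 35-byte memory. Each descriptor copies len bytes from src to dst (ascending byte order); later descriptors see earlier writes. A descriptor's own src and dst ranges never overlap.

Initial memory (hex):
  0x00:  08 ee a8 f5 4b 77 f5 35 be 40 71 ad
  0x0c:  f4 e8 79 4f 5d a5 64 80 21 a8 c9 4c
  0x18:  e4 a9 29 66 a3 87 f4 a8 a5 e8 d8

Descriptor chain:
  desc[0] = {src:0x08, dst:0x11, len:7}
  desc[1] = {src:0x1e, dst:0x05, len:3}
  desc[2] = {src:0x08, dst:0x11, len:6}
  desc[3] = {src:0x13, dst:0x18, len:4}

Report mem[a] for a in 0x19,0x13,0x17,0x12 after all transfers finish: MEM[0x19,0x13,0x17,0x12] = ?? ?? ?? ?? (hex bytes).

D0: mem[0x11..0x17] <- [be 40 71 ad f4 e8 79]
D1: mem[0x05..0x07] <- [f4 a8 a5]
D2: mem[0x11..0x16] <- [be 40 71 ad f4 e8]
D3: mem[0x18..0x1b] <- [71 ad f4 e8]
query mem[0x19]=0xad, mem[0x13]=0x71, mem[0x17]=0x79, mem[0x12]=0x40

MEM[0x19,0x13,0x17,0x12] = ad 71 79 40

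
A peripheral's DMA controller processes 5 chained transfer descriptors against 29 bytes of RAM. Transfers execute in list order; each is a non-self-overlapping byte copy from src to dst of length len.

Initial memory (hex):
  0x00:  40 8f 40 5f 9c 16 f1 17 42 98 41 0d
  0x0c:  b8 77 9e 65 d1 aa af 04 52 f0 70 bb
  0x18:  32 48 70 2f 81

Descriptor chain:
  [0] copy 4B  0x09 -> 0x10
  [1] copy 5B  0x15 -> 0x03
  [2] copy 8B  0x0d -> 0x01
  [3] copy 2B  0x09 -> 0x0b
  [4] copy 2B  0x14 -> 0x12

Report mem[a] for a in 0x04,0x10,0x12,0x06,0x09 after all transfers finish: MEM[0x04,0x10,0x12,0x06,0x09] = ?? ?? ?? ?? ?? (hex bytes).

MEM[0x04,0x10,0x12,0x06,0x09] = 98 98 52 0d 98

[0] 0x09->0x10 len=4 : 98 41 0d b8
[1] 0x15->0x03 len=5 : f0 70 bb 32 48
[2] 0x0d->0x01 len=8 : 77 9e 65 98 41 0d b8 52
[3] 0x09->0x0b len=2 : 98 41
[4] 0x14->0x12 len=2 : 52 f0
query mem[0x04]=0x98, mem[0x10]=0x98, mem[0x12]=0x52, mem[0x06]=0x0d, mem[0x09]=0x98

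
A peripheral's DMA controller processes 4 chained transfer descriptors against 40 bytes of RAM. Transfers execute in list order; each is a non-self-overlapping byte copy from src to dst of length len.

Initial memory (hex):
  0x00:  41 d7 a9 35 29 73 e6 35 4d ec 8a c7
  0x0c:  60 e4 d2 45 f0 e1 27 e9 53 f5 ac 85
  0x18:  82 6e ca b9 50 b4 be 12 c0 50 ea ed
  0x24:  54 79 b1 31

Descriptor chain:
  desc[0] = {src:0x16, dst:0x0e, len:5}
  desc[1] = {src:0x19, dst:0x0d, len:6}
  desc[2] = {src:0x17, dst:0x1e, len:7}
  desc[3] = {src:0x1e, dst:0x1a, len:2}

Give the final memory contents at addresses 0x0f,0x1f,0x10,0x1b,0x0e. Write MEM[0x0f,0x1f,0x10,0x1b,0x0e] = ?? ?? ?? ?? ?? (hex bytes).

MEM[0x0f,0x1f,0x10,0x1b,0x0e] = b9 82 50 82 ca

  after D0: wrote 5B at 0x0e = ac85826eca
  after D1: wrote 6B at 0x0d = 6ecab950b4be
  after D2: wrote 7B at 0x1e = 85826ecab950b4
  after D3: wrote 2B at 0x1a = 8582
query mem[0x0f]=0xb9, mem[0x1f]=0x82, mem[0x10]=0x50, mem[0x1b]=0x82, mem[0x0e]=0xca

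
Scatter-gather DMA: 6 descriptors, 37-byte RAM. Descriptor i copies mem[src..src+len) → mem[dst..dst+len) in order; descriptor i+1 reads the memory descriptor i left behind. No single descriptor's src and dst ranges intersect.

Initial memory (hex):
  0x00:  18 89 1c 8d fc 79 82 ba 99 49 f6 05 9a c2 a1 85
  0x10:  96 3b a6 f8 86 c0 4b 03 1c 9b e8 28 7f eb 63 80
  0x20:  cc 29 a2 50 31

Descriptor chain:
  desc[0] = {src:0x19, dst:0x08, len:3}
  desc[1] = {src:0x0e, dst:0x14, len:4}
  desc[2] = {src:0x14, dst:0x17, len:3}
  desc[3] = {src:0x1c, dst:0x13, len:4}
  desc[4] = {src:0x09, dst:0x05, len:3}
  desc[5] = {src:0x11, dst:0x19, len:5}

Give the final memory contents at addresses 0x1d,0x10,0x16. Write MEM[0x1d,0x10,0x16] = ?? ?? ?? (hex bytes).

D0: mem[0x08..0x0a] <- [9b e8 28]
D1: mem[0x14..0x17] <- [a1 85 96 3b]
D2: mem[0x17..0x19] <- [a1 85 96]
D3: mem[0x13..0x16] <- [7f eb 63 80]
D4: mem[0x05..0x07] <- [e8 28 05]
D5: mem[0x19..0x1d] <- [3b a6 7f eb 63]
query mem[0x1d]=0x63, mem[0x10]=0x96, mem[0x16]=0x80

MEM[0x1d,0x10,0x16] = 63 96 80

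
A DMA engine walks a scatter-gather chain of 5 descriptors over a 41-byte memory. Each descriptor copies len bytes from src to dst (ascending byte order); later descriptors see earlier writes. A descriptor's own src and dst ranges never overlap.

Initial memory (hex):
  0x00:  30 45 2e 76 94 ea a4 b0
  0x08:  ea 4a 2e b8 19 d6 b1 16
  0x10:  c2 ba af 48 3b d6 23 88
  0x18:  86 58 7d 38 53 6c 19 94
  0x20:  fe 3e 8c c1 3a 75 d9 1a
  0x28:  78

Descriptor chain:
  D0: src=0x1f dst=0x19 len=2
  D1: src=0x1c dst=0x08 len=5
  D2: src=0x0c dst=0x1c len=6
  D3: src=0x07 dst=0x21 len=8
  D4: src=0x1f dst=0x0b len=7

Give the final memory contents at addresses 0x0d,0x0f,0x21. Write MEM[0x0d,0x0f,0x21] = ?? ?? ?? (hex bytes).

#0 dst[0x19+2] := {0x94,0xfe}
#1 dst[0x08+5] := {0x53,0x6c,0x19,0x94,0xfe}
#2 dst[0x1c+6] := {0xfe,0xd6,0xb1,0x16,0xc2,0xba}
#3 dst[0x21+8] := {0xb0,0x53,0x6c,0x19,0x94,0xfe,0xd6,0xb1}
#4 dst[0x0b+7] := {0x16,0xc2,0xb0,0x53,0x6c,0x19,0x94}
query mem[0x0d]=0xb0, mem[0x0f]=0x6c, mem[0x21]=0xb0

MEM[0x0d,0x0f,0x21] = b0 6c b0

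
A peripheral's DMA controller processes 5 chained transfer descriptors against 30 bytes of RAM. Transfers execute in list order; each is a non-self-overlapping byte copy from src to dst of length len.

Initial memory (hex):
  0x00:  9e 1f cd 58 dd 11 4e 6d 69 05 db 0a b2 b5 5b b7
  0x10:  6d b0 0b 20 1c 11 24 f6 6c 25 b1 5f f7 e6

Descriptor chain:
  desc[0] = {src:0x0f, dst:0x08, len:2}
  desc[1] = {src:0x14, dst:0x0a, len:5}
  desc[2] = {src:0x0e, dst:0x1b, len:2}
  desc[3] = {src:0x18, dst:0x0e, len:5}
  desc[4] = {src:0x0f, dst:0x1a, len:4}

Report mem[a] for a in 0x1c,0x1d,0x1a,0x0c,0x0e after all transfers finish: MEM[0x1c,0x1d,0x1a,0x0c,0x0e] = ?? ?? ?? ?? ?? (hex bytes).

[0] 0x0f->0x08 len=2 : b7 6d
[1] 0x14->0x0a len=5 : 1c 11 24 f6 6c
[2] 0x0e->0x1b len=2 : 6c b7
[3] 0x18->0x0e len=5 : 6c 25 b1 6c b7
[4] 0x0f->0x1a len=4 : 25 b1 6c b7
query mem[0x1c]=0x6c, mem[0x1d]=0xb7, mem[0x1a]=0x25, mem[0x0c]=0x24, mem[0x0e]=0x6c

MEM[0x1c,0x1d,0x1a,0x0c,0x0e] = 6c b7 25 24 6c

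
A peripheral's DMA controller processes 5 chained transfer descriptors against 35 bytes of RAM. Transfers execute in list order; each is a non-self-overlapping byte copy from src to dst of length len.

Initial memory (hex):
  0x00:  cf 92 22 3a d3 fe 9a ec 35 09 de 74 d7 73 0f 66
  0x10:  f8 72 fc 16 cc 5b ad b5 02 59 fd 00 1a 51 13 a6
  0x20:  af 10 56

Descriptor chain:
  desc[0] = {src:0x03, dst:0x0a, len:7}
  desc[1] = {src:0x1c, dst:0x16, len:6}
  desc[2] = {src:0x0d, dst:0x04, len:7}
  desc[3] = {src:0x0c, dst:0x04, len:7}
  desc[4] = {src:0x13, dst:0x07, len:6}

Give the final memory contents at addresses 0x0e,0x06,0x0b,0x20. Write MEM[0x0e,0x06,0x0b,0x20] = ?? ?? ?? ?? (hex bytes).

MEM[0x0e,0x06,0x0b,0x20] = ec ec 51 af

[0] 0x03->0x0a len=7 : 3a d3 fe 9a ec 35 09
[1] 0x1c->0x16 len=6 : 1a 51 13 a6 af 10
[2] 0x0d->0x04 len=7 : 9a ec 35 09 72 fc 16
[3] 0x0c->0x04 len=7 : fe 9a ec 35 09 72 fc
[4] 0x13->0x07 len=6 : 16 cc 5b 1a 51 13
query mem[0x0e]=0xec, mem[0x06]=0xec, mem[0x0b]=0x51, mem[0x20]=0xaf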